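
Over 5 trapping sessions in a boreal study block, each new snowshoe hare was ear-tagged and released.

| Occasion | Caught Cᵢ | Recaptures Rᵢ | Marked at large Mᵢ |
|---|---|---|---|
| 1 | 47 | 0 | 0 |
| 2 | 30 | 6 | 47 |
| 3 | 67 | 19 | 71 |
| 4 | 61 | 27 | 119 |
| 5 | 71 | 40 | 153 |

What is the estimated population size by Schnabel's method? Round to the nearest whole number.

N ≈ 264

Σ MᵢCᵢ = 0·47 + 47·30 + 71·67 + 119·61 + 153·71 = 0 + 1410 + 4757 + 7259 + 10863 = 24289
Σ Rᵢ = 0 + 6 + 19 + 27 + 40 = 92
N̂ = 24289 / 92 ≈ 264.0 → 264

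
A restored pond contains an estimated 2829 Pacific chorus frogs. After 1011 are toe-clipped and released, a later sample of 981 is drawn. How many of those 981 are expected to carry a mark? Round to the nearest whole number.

expected recaptures ≈ 351

The marked fraction of the population is 1011/2829, so in a sample of 981 expect C·(M/N) marked.
E[R] = 1011 × 981 / 2829 = 991791 / 2829 ≈ 350.6 → 351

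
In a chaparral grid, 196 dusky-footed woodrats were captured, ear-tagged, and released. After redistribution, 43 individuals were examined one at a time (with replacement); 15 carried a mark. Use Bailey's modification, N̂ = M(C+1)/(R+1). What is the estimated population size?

N = 539

N̂ = 196·(43+1)/(15+1) = 196·44/16 = 8624/16 = 539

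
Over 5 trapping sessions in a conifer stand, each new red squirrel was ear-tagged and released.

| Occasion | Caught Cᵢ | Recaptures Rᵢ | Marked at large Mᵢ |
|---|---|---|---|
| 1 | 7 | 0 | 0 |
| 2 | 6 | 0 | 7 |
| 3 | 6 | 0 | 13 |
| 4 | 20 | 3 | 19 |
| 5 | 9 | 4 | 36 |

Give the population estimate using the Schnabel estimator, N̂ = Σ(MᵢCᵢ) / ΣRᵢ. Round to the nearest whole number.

N ≈ 118

Σ MᵢCᵢ = 0·7 + 7·6 + 13·6 + 19·20 + 36·9 = 0 + 42 + 78 + 380 + 324 = 824
Σ Rᵢ = 0 + 0 + 0 + 3 + 4 = 7
N̂ = 824 / 7 ≈ 117.7 → 118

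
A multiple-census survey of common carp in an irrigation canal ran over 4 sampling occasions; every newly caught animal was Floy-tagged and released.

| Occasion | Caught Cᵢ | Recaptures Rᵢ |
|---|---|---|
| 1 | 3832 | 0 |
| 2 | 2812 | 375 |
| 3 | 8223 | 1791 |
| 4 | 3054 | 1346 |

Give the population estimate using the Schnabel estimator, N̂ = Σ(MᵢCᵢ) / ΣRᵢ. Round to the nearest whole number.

N ≈ 28,791

Marked at large before each occasion: Mᵢ = Σⱼ<ᵢ (Cⱼ − Rⱼ) → M1=0, M2=3832, M3=6269, M4=12701
Σ MᵢCᵢ = 0·3832 + 3832·2812 + 6269·8223 + 12701·3054 = 0 + 10775584 + 51549987 + 38788854 = 101114425
Σ Rᵢ = 0 + 375 + 1791 + 1346 = 3512
N̂ = 101114425 / 3512 ≈ 28791.1 → 28791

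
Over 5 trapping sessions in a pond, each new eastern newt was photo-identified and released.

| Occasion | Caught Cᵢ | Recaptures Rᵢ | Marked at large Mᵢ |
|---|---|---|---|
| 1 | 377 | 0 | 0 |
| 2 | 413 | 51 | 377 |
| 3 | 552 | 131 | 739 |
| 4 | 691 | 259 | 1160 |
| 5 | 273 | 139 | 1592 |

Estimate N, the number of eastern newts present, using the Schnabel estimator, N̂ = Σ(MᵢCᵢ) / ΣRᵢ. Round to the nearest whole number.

Σ MᵢCᵢ = 0·377 + 377·413 + 739·552 + 1160·691 + 1592·273 = 0 + 155701 + 407928 + 801560 + 434616 = 1799805
Σ Rᵢ = 0 + 51 + 131 + 259 + 139 = 580
N̂ = 1799805 / 580 ≈ 3103.1 → 3103

N ≈ 3103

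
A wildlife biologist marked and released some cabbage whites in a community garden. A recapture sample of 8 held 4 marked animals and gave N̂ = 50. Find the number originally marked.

From N = M·C/R: M = N·R / C = 50·4 / 8 = 200 / 8 = 25.

M = 25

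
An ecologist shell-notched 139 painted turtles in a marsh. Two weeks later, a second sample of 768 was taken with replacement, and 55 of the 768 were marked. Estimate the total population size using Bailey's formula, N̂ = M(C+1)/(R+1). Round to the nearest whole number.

N̂ = 139·(768+1)/(55+1) = 139·769/56 = 106891/56 ≈ 1908.8 → 1909

N ≈ 1909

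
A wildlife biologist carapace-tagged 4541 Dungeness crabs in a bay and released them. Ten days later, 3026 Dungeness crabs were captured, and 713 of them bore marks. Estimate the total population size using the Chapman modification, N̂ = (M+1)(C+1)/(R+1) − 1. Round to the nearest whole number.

N ≈ 19,255

N̂ = (4541+1)(3026+1)/(713+1) − 1 = 4542·3027/714 − 1
= 13748634/714 − 1 ≈ 19255.8 − 1 ≈ 19254.8 → 19255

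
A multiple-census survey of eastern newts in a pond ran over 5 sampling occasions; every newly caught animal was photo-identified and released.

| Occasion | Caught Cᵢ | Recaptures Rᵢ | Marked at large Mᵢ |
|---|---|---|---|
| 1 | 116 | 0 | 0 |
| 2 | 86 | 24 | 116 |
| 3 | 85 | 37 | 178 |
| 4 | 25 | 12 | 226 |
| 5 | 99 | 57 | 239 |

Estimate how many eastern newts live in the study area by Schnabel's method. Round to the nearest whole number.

Σ MᵢCᵢ = 0·116 + 116·86 + 178·85 + 226·25 + 239·99 = 0 + 9976 + 15130 + 5650 + 23661 = 54417
Σ Rᵢ = 0 + 24 + 37 + 12 + 57 = 130
N̂ = 54417 / 130 ≈ 418.6 → 419

N ≈ 419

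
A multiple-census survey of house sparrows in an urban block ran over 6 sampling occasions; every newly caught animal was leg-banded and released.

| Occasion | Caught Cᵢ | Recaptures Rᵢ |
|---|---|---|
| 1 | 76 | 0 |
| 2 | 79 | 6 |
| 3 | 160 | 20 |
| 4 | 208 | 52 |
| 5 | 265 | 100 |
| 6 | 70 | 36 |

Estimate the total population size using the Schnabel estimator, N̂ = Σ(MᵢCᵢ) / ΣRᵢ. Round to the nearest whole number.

Marked at large before each occasion: Mᵢ = Σⱼ<ᵢ (Cⱼ − Rⱼ) → M1=0, M2=76, M3=149, M4=289, M5=445, M6=610
Σ MᵢCᵢ = 0·76 + 76·79 + 149·160 + 289·208 + 445·265 + 610·70 = 0 + 6004 + 23840 + 60112 + 117925 + 42700 = 250581
Σ Rᵢ = 0 + 6 + 20 + 52 + 100 + 36 = 214
N̂ = 250581 / 214 ≈ 1170.9 → 1171

N ≈ 1171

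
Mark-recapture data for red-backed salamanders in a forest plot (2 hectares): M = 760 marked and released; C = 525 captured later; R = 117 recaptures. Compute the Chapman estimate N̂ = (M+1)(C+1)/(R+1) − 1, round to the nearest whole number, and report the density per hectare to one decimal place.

N̂ = 761·526/118 − 1 = 400286/118 − 1 ≈ 3391.3 → 3391
Density = N̂ / area = 3391 / 2 ≈ 1695.50 → 1695.5 per hectare

density ≈ 1695.5 red-backed salamanders per hectare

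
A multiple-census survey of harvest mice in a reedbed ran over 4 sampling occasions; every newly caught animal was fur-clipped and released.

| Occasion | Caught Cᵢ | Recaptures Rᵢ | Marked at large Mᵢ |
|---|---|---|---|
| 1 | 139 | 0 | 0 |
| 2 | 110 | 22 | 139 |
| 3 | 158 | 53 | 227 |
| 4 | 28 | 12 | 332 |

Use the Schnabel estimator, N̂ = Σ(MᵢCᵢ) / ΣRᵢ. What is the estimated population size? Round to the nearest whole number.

Σ MᵢCᵢ = 0·139 + 139·110 + 227·158 + 332·28 = 0 + 15290 + 35866 + 9296 = 60452
Σ Rᵢ = 0 + 22 + 53 + 12 = 87
N̂ = 60452 / 87 ≈ 694.9 → 695

N ≈ 695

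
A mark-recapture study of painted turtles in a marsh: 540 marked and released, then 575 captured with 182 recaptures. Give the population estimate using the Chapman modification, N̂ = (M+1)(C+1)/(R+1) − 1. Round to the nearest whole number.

N ≈ 1702

N̂ = (540+1)(575+1)/(182+1) − 1 = 541·576/183 − 1
= 311616/183 − 1 ≈ 1702.8 − 1 ≈ 1701.8 → 1702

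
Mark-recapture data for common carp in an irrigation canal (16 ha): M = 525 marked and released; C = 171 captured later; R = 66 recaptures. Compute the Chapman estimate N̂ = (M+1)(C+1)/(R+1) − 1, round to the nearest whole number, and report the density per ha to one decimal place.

N̂ = 526·172/67 − 1 = 90472/67 − 1 ≈ 1349.3 → 1349
Density = N̂ / area = 1349 / 16 ≈ 84.31 → 84.3 per ha

density ≈ 84.3 common carp per ha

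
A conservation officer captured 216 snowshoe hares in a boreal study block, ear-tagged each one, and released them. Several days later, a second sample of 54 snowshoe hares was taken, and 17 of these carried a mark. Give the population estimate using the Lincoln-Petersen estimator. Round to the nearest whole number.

N ≈ 686

Lincoln-Petersen assumes M/N = R/C, so N = M·C / R.
N = (216 × 54) / 17 = 11664 / 17 ≈ 686.1 → 686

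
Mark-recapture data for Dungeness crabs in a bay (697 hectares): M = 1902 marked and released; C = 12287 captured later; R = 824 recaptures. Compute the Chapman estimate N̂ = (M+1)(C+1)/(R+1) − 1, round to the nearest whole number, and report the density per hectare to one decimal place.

N̂ = 1903·12288/825 − 1 = 23384064/825 − 1 ≈ 28343.3 → 28343
Density = N̂ / area = 28343 / 697 ≈ 40.66 → 40.7 per hectare

density ≈ 40.7 Dungeness crabs per hectare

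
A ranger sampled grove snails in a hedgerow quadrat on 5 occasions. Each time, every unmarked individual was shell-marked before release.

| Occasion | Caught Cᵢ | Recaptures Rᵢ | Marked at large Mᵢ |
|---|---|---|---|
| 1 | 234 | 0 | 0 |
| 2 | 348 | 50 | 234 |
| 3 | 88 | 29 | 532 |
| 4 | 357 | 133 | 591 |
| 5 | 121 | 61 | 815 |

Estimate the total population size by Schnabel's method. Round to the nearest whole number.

Σ MᵢCᵢ = 0·234 + 234·348 + 532·88 + 591·357 + 815·121 = 0 + 81432 + 46816 + 210987 + 98615 = 437850
Σ Rᵢ = 0 + 50 + 29 + 133 + 61 = 273
N̂ = 437850 / 273 ≈ 1603.8 → 1604

N ≈ 1604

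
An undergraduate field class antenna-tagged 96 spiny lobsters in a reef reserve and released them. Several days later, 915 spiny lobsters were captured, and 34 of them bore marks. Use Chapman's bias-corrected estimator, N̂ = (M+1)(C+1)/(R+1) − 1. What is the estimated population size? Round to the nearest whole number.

N ≈ 2538

N̂ = (96+1)(915+1)/(34+1) − 1 = 97·916/35 − 1
= 88852/35 − 1 ≈ 2538.6 − 1 ≈ 2537.6 → 2538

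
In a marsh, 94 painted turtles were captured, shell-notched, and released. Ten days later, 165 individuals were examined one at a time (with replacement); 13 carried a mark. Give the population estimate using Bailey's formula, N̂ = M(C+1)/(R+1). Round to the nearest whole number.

N̂ = 94·(165+1)/(13+1) = 94·166/14 = 15604/14 ≈ 1114.6 → 1115

N ≈ 1115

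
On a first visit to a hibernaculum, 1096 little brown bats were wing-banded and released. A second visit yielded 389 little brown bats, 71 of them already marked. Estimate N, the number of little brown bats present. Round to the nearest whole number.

N ≈ 6005

N = (1096 × 389) / 71 = 426344 / 71 ≈ 6004.8 → 6005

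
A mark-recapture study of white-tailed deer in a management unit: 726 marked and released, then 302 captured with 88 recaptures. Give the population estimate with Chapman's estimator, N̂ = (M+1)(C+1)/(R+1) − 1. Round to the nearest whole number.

N ≈ 2474

N̂ = (726+1)(302+1)/(88+1) − 1 = 727·303/89 − 1
= 220281/89 − 1 ≈ 2475.1 − 1 ≈ 2474.1 → 2474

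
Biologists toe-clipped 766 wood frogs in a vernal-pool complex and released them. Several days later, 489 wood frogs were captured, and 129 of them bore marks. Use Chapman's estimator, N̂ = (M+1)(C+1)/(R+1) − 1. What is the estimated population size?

N = 2890

N̂ = (766+1)(489+1)/(129+1) − 1 = 767·490/130 − 1
= 375830/130 − 1 = 2891 − 1 = 2890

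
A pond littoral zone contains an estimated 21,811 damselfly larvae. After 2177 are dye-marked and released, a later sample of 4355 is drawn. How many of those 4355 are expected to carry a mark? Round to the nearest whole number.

expected recaptures ≈ 435

Expected recaptures E[R] = M·C / N.
E[R] = 2177 × 4355 / 21811 = 9480835 / 21811 ≈ 434.7 → 435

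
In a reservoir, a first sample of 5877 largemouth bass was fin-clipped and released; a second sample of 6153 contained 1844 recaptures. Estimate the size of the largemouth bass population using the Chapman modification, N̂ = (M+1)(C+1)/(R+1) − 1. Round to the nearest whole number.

N̂ = (5877+1)(6153+1)/(1844+1) − 1 = 5878·6154/1845 − 1
= 36173212/1845 − 1 ≈ 19606.1 − 1 ≈ 19605.1 → 19605

N ≈ 19,605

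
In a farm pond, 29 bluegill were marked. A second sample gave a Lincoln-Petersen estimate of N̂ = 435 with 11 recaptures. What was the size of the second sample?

C = 165

From N = M·C/R: C = N·R / M = 435·11 / 29 = 4785 / 29 = 165.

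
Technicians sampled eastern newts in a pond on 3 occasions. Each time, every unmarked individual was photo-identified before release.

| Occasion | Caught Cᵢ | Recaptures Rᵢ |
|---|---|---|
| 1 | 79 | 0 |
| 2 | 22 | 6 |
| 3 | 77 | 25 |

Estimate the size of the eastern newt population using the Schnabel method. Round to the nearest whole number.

N ≈ 292

Marked at large before each occasion: Mᵢ = Σⱼ<ᵢ (Cⱼ − Rⱼ) → M1=0, M2=79, M3=95
Σ MᵢCᵢ = 0·79 + 79·22 + 95·77 = 0 + 1738 + 7315 = 9053
Σ Rᵢ = 0 + 6 + 25 = 31
N̂ = 9053 / 31 ≈ 292.0 → 292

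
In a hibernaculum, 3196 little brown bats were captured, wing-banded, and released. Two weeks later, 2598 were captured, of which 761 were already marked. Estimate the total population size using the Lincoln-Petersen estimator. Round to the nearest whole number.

N = (3196 × 2598) / 761 = 8303208 / 761 ≈ 10910.9 → 10911

N ≈ 10,911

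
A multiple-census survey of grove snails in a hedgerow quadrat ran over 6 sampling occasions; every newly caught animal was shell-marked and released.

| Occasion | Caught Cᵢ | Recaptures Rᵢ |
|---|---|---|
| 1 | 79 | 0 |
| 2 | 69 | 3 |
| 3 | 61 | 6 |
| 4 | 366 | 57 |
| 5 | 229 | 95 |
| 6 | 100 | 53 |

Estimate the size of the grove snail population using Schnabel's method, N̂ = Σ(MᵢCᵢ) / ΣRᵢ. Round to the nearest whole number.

N ≈ 1254

Marked at large before each occasion: Mᵢ = Σⱼ<ᵢ (Cⱼ − Rⱼ) → M1=0, M2=79, M3=145, M4=200, M5=509, M6=643
Σ MᵢCᵢ = 0·79 + 79·69 + 145·61 + 200·366 + 509·229 + 643·100 = 0 + 5451 + 8845 + 73200 + 116561 + 64300 = 268357
Σ Rᵢ = 0 + 3 + 6 + 57 + 95 + 53 = 214
N̂ = 268357 / 214 ≈ 1254.0 → 1254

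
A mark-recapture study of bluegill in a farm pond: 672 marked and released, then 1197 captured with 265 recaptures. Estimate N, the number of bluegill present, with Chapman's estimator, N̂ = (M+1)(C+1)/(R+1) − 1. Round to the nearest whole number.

N ≈ 3030

N̂ = (672+1)(1197+1)/(265+1) − 1 = 673·1198/266 − 1
= 806254/266 − 1 ≈ 3031.0 − 1 ≈ 3030.0 → 3030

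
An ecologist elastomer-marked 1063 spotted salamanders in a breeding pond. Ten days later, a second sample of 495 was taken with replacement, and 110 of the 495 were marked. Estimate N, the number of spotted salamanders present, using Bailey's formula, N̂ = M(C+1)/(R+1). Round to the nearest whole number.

N ≈ 4750

N̂ = 1063·(495+1)/(110+1) = 1063·496/111 = 527248/111 ≈ 4750.0 → 4750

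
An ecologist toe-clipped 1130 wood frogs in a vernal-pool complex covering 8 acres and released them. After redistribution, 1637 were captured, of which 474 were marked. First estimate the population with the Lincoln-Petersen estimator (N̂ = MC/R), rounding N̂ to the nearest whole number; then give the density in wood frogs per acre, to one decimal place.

density ≈ 487.9 wood frogs per acre

N̂ = 1130·1637/474 = 1849810/474 ≈ 3902.6 → 3903
Density = N̂ / area = 3903 / 8 ≈ 487.88 → 487.9 per acre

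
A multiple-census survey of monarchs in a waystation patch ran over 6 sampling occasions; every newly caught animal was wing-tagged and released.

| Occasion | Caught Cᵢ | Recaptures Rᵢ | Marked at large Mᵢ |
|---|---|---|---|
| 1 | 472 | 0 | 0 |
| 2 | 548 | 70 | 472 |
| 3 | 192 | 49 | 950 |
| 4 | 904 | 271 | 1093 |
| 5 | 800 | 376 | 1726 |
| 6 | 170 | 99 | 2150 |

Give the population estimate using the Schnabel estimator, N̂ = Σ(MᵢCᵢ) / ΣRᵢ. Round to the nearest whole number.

Σ MᵢCᵢ = 0·472 + 472·548 + 950·192 + 1093·904 + 1726·800 + 2150·170 = 0 + 258656 + 182400 + 988072 + 1380800 + 365500 = 3175428
Σ Rᵢ = 0 + 70 + 49 + 271 + 376 + 99 = 865
N̂ = 3175428 / 865 ≈ 3671.0 → 3671

N ≈ 3671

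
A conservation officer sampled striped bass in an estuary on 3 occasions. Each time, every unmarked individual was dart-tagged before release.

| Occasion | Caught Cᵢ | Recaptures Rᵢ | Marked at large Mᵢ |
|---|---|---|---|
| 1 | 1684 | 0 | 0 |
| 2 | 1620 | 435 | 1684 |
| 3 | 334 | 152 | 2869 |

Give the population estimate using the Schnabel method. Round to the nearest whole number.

Σ MᵢCᵢ = 0·1684 + 1684·1620 + 2869·334 = 0 + 2728080 + 958246 = 3686326
Σ Rᵢ = 0 + 435 + 152 = 587
N̂ = 3686326 / 587 ≈ 6279.9 → 6280

N ≈ 6280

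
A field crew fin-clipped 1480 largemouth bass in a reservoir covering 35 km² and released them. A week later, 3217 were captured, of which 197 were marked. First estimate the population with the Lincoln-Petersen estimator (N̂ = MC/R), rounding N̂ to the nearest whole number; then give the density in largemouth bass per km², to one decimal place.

density ≈ 690.5 largemouth bass per km²

N̂ = 1480·3217/197 = 4761160/197 ≈ 24168.3 → 24168
Density = N̂ / area = 24168 / 35 ≈ 690.51 → 690.5 per km²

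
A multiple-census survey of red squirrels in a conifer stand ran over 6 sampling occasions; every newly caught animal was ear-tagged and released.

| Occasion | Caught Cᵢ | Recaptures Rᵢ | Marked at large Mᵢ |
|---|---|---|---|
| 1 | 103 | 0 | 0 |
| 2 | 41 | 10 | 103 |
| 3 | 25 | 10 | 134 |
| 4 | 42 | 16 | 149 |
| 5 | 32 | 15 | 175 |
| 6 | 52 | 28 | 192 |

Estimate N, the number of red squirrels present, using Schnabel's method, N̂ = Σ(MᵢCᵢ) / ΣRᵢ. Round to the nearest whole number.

Σ MᵢCᵢ = 0·103 + 103·41 + 134·25 + 149·42 + 175·32 + 192·52 = 0 + 4223 + 3350 + 6258 + 5600 + 9984 = 29415
Σ Rᵢ = 0 + 10 + 10 + 16 + 15 + 28 = 79
N̂ = 29415 / 79 ≈ 372.3 → 372

N ≈ 372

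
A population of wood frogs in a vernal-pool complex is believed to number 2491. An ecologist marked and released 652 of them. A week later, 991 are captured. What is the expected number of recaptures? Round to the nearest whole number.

expected recaptures ≈ 259

The marked fraction of the population is 652/2491, so in a sample of 991 expect C·(M/N) marked.
E[R] = 652 × 991 / 2491 = 646132 / 2491 ≈ 259.4 → 259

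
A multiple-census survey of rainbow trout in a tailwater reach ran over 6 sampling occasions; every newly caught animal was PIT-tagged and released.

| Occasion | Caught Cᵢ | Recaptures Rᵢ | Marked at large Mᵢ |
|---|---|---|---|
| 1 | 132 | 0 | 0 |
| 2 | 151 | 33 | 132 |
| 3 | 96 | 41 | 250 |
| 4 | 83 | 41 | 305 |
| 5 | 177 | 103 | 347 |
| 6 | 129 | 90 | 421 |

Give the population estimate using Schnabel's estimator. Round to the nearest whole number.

Σ MᵢCᵢ = 0·132 + 132·151 + 250·96 + 305·83 + 347·177 + 421·129 = 0 + 19932 + 24000 + 25315 + 61419 + 54309 = 184975
Σ Rᵢ = 0 + 33 + 41 + 41 + 103 + 90 = 308
N̂ = 184975 / 308 ≈ 600.6 → 601

N ≈ 601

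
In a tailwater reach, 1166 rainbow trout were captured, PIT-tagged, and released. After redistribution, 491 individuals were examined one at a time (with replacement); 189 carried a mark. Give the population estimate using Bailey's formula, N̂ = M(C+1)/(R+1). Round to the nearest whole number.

N ≈ 3019

N̂ = 1166·(491+1)/(189+1) = 1166·492/190 = 573672/190 ≈ 3019.3 → 3019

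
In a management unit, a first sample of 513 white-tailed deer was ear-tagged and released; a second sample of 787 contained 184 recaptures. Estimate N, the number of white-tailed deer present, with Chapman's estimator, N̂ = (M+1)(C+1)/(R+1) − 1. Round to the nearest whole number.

N̂ = (513+1)(787+1)/(184+1) − 1 = 514·788/185 − 1
= 405032/185 − 1 ≈ 2189.4 − 1 ≈ 2188.4 → 2188

N ≈ 2188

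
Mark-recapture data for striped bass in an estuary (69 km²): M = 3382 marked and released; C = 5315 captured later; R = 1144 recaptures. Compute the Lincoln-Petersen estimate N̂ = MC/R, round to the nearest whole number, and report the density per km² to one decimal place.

density ≈ 227.7 striped bass per km²

N̂ = 3382·5315/1144 = 17975330/1144 ≈ 15712.7 → 15713
Density = N̂ / area = 15713 / 69 ≈ 227.72 → 227.7 per km²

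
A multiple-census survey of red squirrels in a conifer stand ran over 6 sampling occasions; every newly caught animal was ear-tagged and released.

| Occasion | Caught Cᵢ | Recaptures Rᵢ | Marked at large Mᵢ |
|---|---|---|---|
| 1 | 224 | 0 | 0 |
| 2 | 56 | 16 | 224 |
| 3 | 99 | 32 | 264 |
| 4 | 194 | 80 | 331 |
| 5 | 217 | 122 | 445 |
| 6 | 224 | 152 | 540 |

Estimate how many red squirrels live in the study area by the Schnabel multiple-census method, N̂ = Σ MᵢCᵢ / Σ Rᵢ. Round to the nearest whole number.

N ≈ 797

Σ MᵢCᵢ = 0·224 + 224·56 + 264·99 + 331·194 + 445·217 + 540·224 = 0 + 12544 + 26136 + 64214 + 96565 + 120960 = 320419
Σ Rᵢ = 0 + 16 + 32 + 80 + 122 + 152 = 402
N̂ = 320419 / 402 ≈ 797.1 → 797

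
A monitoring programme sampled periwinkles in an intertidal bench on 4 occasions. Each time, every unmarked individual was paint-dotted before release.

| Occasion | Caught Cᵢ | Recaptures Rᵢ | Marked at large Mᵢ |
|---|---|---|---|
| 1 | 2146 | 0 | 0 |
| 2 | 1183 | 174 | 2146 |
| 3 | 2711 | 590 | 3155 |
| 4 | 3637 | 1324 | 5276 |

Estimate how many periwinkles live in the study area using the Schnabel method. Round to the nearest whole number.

N ≈ 14,502

Σ MᵢCᵢ = 0·2146 + 2146·1183 + 3155·2711 + 5276·3637 = 0 + 2538718 + 8553205 + 19188812 = 30280735
Σ Rᵢ = 0 + 174 + 590 + 1324 = 2088
N̂ = 30280735 / 2088 ≈ 14502.3 → 14502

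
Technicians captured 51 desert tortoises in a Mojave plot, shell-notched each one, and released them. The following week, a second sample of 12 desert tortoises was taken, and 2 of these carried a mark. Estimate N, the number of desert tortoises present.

N = 306

The marked fraction in the recapture sample should equal the marked fraction in the population: 2/12 = 51/N.
N = (51 × 12) / 2 = 612 / 2 = 306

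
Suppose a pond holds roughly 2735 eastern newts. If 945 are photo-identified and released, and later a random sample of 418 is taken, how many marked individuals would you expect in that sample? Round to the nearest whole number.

Expected recaptures E[R] = M·C / N.
E[R] = 945 × 418 / 2735 = 395010 / 2735 ≈ 144.4 → 144

expected recaptures ≈ 144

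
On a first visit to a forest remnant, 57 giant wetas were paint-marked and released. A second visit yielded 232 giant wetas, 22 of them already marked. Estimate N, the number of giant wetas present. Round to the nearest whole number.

N ≈ 601

N = (57 × 232) / 22 = 13224 / 22 ≈ 601.1 → 601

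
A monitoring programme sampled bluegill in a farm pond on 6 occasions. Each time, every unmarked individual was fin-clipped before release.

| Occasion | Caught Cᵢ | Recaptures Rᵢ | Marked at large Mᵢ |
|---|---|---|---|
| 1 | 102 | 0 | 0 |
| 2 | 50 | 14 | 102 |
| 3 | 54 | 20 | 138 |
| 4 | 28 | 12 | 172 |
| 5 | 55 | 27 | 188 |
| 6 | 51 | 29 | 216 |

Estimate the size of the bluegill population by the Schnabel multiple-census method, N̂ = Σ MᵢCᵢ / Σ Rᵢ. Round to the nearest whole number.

N ≈ 380

Σ MᵢCᵢ = 0·102 + 102·50 + 138·54 + 172·28 + 188·55 + 216·51 = 0 + 5100 + 7452 + 4816 + 10340 + 11016 = 38724
Σ Rᵢ = 0 + 14 + 20 + 12 + 27 + 29 = 102
N̂ = 38724 / 102 ≈ 379.6 → 380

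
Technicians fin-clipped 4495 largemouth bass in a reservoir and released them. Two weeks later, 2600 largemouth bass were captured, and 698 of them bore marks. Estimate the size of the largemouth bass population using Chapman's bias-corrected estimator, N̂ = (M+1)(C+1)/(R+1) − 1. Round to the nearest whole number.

N ≈ 16,729

N̂ = (4495+1)(2600+1)/(698+1) − 1 = 4496·2601/699 − 1
= 11694096/699 − 1 ≈ 16729.8 − 1 ≈ 16728.8 → 16729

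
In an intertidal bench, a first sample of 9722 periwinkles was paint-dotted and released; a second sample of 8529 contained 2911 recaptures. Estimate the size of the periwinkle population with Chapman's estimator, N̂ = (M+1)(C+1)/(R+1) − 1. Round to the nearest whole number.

N ≈ 28,480

N̂ = (9722+1)(8529+1)/(2911+1) − 1 = 9723·8530/2912 − 1
= 82937190/2912 − 1 ≈ 28481.2 − 1 ≈ 28480.2 → 28480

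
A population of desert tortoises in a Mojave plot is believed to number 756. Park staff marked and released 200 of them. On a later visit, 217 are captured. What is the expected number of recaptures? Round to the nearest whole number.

Expected recaptures E[R] = M·C / N.
E[R] = 200 × 217 / 756 = 43400 / 756 ≈ 57.4 → 57

expected recaptures ≈ 57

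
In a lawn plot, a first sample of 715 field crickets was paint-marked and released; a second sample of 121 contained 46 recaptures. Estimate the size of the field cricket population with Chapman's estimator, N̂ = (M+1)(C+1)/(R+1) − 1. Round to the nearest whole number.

N ≈ 1858

N̂ = (715+1)(121+1)/(46+1) − 1 = 716·122/47 − 1
= 87352/47 − 1 ≈ 1858.6 − 1 ≈ 1857.6 → 1858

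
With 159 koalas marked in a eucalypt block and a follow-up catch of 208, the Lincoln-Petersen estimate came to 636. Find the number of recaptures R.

From N = M·C/R: R = M·C / N = 159·208 / 636 = 33072 / 636 = 52.

R = 52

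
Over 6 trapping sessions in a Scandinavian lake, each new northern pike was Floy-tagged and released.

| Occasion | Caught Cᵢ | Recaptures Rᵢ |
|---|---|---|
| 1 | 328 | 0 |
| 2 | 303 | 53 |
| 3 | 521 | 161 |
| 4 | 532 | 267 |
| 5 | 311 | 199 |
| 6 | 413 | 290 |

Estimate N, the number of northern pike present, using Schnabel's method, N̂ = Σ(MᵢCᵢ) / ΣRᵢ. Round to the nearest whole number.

Marked at large before each occasion: Mᵢ = Σⱼ<ᵢ (Cⱼ − Rⱼ) → M1=0, M2=328, M3=578, M4=938, M5=1203, M6=1315
Σ MᵢCᵢ = 0·328 + 328·303 + 578·521 + 938·532 + 1203·311 + 1315·413 = 0 + 99384 + 301138 + 499016 + 374133 + 543095 = 1816766
Σ Rᵢ = 0 + 53 + 161 + 267 + 199 + 290 = 970
N̂ = 1816766 / 970 ≈ 1873.0 → 1873

N ≈ 1873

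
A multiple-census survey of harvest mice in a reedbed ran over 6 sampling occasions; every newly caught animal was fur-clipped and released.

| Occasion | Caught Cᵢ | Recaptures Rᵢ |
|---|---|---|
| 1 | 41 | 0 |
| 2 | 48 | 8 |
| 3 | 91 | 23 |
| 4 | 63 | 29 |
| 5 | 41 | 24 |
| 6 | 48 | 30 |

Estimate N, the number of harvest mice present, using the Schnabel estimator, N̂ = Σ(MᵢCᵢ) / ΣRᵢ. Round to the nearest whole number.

Marked at large before each occasion: Mᵢ = Σⱼ<ᵢ (Cⱼ − Rⱼ) → M1=0, M2=41, M3=81, M4=149, M5=183, M6=200
Σ MᵢCᵢ = 0·41 + 41·48 + 81·91 + 149·63 + 183·41 + 200·48 = 0 + 1968 + 7371 + 9387 + 7503 + 9600 = 35829
Σ Rᵢ = 0 + 8 + 23 + 29 + 24 + 30 = 114
N̂ = 35829 / 114 ≈ 314.3 → 314

N ≈ 314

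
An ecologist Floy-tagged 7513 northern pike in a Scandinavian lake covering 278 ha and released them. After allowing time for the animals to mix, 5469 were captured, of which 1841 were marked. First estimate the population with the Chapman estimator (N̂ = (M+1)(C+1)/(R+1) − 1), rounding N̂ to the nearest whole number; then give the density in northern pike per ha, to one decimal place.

N̂ = 7514·5470/1842 − 1 = 41101580/1842 − 1 ≈ 22312.6 → 22313
Density = N̂ / area = 22313 / 278 ≈ 80.26 → 80.3 per ha

density ≈ 80.3 northern pike per ha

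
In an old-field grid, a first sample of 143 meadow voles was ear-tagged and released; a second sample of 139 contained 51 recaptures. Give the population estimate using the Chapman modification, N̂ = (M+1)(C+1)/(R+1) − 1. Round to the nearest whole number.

N ≈ 387

N̂ = (143+1)(139+1)/(51+1) − 1 = 144·140/52 − 1
= 20160/52 − 1 ≈ 387.7 − 1 ≈ 386.7 → 387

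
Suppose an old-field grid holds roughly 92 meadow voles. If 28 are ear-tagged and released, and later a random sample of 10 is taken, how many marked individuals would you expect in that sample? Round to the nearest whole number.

The marked fraction of the population is 28/92, so in a sample of 10 expect C·(M/N) marked.
E[R] = 28 × 10 / 92 = 280 / 92 ≈ 3.0 → 3

expected recaptures ≈ 3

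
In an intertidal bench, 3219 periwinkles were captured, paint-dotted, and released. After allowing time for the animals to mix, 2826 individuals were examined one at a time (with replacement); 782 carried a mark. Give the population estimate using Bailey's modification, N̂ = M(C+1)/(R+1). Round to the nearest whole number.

N̂ = 3219·(2826+1)/(782+1) = 3219·2827/783 = 9100113/783 ≈ 11622.1 → 11622

N ≈ 11,622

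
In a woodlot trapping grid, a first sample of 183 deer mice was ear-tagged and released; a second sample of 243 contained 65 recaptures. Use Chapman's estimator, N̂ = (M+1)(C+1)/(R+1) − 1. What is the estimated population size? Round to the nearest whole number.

N̂ = (183+1)(243+1)/(65+1) − 1 = 184·244/66 − 1
= 44896/66 − 1 ≈ 680.2 − 1 ≈ 679.2 → 679

N ≈ 679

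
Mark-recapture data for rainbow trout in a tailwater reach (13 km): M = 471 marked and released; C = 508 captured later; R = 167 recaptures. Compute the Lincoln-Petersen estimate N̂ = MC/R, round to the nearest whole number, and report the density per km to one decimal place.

density ≈ 110.2 rainbow trout per km

N̂ = 471·508/167 = 239268/167 ≈ 1432.7 → 1433
Density = N̂ / area = 1433 / 13 ≈ 110.23 → 110.2 per km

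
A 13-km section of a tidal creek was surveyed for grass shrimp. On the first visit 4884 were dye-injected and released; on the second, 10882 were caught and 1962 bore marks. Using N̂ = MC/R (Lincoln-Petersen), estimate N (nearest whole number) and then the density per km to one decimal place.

N̂ = 4884·10882/1962 = 53147688/1962 ≈ 27088.5 → 27089
Density = N̂ / area = 27089 / 13 ≈ 2083.77 → 2083.8 per km

density ≈ 2083.8 grass shrimp per km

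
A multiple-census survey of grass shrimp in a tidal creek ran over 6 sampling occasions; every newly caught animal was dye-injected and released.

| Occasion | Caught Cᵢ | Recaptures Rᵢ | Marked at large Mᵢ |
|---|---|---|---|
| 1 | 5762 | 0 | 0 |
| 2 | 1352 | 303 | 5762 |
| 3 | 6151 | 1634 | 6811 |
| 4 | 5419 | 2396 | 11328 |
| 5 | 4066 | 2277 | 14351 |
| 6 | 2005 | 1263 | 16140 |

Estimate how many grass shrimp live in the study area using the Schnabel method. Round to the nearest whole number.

N ≈ 25,630

Σ MᵢCᵢ = 0·5762 + 5762·1352 + 6811·6151 + 11328·5419 + 14351·4066 + 16140·2005 = 0 + 7790224 + 41894461 + 61386432 + 58351166 + 32360700 = 201782983
Σ Rᵢ = 0 + 303 + 1634 + 2396 + 2277 + 1263 = 7873
N̂ = 201782983 / 7873 ≈ 25629.7 → 25630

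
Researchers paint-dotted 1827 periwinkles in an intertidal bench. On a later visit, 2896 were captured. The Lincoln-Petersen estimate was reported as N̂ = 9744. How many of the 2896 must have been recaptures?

R = 543

From N = M·C/R: R = M·C / N = 1827·2896 / 9744 = 5290992 / 9744 = 543.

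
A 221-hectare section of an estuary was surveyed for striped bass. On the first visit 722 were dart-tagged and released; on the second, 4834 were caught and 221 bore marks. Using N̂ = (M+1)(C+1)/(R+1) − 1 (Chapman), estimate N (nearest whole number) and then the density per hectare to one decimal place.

N̂ = 723·4835/222 − 1 = 3495705/222 − 1 ≈ 15745.4 → 15745
Density = N̂ / area = 15745 / 221 ≈ 71.24 → 71.2 per hectare

density ≈ 71.2 striped bass per hectare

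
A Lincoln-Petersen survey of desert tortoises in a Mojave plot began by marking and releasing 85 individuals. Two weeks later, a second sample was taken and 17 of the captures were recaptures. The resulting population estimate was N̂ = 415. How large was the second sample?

C = 83

From N = M·C/R: C = N·R / M = 415·17 / 85 = 7055 / 85 = 83.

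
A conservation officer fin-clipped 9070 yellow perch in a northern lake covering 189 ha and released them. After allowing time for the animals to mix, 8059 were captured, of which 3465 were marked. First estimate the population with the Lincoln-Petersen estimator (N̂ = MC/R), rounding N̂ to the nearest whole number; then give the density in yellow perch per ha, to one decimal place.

density ≈ 111.6 yellow perch per ha

N̂ = 9070·8059/3465 = 73095130/3465 ≈ 21095.3 → 21095
Density = N̂ / area = 21095 / 189 ≈ 111.61 → 111.6 per ha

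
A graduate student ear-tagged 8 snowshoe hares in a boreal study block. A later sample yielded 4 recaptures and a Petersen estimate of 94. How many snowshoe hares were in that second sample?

From N = M·C/R: C = N·R / M = 94·4 / 8 = 376 / 8 = 47.

C = 47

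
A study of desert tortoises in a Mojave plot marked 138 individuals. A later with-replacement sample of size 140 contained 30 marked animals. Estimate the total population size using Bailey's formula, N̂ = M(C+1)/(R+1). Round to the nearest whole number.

N ≈ 628

N̂ = 138·(140+1)/(30+1) = 138·141/31 = 19458/31 ≈ 627.7 → 628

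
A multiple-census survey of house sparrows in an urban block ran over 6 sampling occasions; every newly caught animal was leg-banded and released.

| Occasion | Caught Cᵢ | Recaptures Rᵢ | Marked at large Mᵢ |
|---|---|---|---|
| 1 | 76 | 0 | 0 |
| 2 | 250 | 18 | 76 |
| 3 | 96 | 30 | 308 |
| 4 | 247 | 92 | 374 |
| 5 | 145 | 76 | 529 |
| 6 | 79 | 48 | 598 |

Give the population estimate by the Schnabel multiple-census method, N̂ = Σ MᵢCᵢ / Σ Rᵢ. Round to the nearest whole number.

Σ MᵢCᵢ = 0·76 + 76·250 + 308·96 + 374·247 + 529·145 + 598·79 = 0 + 19000 + 29568 + 92378 + 76705 + 47242 = 264893
Σ Rᵢ = 0 + 18 + 30 + 92 + 76 + 48 = 264
N̂ = 264893 / 264 ≈ 1003.4 → 1003

N ≈ 1003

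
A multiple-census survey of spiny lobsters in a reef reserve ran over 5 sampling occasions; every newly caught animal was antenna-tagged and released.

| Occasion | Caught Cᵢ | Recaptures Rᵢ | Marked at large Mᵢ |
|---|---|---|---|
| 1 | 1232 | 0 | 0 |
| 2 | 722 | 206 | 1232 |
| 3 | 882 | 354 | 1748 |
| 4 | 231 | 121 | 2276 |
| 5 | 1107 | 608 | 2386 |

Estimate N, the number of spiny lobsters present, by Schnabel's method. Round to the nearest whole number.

N ≈ 4343

Σ MᵢCᵢ = 0·1232 + 1232·722 + 1748·882 + 2276·231 + 2386·1107 = 0 + 889504 + 1541736 + 525756 + 2641302 = 5598298
Σ Rᵢ = 0 + 206 + 354 + 121 + 608 = 1289
N̂ = 5598298 / 1289 ≈ 4343.1 → 4343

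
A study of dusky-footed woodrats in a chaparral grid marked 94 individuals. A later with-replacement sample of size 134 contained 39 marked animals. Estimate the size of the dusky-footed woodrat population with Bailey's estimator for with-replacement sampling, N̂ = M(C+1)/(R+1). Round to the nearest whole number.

N̂ = 94·(134+1)/(39+1) = 94·135/40 = 12690/40 ≈ 317.2 → 317

N ≈ 317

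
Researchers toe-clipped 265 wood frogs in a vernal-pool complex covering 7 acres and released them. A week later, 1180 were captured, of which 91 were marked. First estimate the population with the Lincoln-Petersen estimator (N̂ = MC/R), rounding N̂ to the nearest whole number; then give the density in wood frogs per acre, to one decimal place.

N̂ = 265·1180/91 = 312700/91 ≈ 3436.3 → 3436
Density = N̂ / area = 3436 / 7 ≈ 490.86 → 490.9 per acre

density ≈ 490.9 wood frogs per acre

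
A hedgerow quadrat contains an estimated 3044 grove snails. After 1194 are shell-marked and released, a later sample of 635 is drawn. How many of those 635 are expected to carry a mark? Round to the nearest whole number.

expected recaptures ≈ 249

Expected recaptures E[R] = M·C / N.
E[R] = 1194 × 635 / 3044 = 758190 / 3044 ≈ 249.1 → 249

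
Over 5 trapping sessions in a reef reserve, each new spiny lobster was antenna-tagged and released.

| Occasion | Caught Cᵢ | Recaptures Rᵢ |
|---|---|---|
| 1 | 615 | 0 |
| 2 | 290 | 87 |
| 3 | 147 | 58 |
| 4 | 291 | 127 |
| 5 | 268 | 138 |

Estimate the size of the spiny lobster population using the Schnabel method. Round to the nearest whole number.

N ≈ 2072

Marked at large before each occasion: Mᵢ = Σⱼ<ᵢ (Cⱼ − Rⱼ) → M1=0, M2=615, M3=818, M4=907, M5=1071
Σ MᵢCᵢ = 0·615 + 615·290 + 818·147 + 907·291 + 1071·268 = 0 + 178350 + 120246 + 263937 + 287028 = 849561
Σ Rᵢ = 0 + 87 + 58 + 127 + 138 = 410
N̂ = 849561 / 410 ≈ 2072.1 → 2072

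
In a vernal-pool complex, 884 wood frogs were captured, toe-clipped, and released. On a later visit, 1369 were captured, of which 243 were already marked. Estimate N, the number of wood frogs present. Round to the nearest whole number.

N ≈ 4980

N = (884 × 1369) / 243 = 1210196 / 243 ≈ 4980.2 → 4980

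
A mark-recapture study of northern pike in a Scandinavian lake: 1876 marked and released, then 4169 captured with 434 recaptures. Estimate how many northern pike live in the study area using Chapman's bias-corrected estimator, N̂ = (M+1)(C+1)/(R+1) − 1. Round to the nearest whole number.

N̂ = (1876+1)(4169+1)/(434+1) − 1 = 1877·4170/435 − 1
= 7827090/435 − 1 ≈ 17993.3 − 1 ≈ 17992.3 → 17992

N ≈ 17,992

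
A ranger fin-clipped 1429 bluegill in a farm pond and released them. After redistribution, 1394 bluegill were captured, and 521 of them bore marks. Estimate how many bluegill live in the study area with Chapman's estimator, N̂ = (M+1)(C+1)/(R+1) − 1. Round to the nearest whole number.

N ≈ 3821

N̂ = (1429+1)(1394+1)/(521+1) − 1 = 1430·1395/522 − 1
= 1994850/522 − 1 ≈ 3821.6 − 1 ≈ 3820.6 → 3821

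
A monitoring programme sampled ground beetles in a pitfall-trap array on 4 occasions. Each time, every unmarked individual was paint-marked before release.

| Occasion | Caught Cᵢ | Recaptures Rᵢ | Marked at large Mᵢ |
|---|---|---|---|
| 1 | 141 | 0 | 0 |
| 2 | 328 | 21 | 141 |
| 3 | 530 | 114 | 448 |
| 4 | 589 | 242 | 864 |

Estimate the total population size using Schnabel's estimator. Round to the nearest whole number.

N ≈ 2102

Σ MᵢCᵢ = 0·141 + 141·328 + 448·530 + 864·589 = 0 + 46248 + 237440 + 508896 = 792584
Σ Rᵢ = 0 + 21 + 114 + 242 = 377
N̂ = 792584 / 377 ≈ 2102.3 → 2102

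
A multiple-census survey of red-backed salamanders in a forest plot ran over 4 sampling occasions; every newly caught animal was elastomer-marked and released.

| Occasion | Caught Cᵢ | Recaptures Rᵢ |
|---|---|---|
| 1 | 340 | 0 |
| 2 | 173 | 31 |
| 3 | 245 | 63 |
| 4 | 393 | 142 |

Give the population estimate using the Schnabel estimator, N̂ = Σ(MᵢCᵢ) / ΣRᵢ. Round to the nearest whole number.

N ≈ 1855

Marked at large before each occasion: Mᵢ = Σⱼ<ᵢ (Cⱼ − Rⱼ) → M1=0, M2=340, M3=482, M4=664
Σ MᵢCᵢ = 0·340 + 340·173 + 482·245 + 664·393 = 0 + 58820 + 118090 + 260952 = 437862
Σ Rᵢ = 0 + 31 + 63 + 142 = 236
N̂ = 437862 / 236 ≈ 1855.3 → 1855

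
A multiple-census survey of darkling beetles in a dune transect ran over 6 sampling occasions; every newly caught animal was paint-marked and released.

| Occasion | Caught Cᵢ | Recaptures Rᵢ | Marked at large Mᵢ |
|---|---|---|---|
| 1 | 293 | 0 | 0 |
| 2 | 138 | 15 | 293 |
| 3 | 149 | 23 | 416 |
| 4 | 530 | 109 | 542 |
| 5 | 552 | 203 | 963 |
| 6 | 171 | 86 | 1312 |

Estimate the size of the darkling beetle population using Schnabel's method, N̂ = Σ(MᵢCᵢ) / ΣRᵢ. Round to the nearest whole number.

N ≈ 2628

Σ MᵢCᵢ = 0·293 + 293·138 + 416·149 + 542·530 + 963·552 + 1312·171 = 0 + 40434 + 61984 + 287260 + 531576 + 224352 = 1145606
Σ Rᵢ = 0 + 15 + 23 + 109 + 203 + 86 = 436
N̂ = 1145606 / 436 ≈ 2627.5 → 2628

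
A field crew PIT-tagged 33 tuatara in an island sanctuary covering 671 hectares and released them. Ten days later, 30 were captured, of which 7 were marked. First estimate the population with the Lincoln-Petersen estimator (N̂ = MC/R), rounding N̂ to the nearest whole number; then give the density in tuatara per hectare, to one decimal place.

N̂ = 33·30/7 = 990/7 ≈ 141.4 → 141
Density = N̂ / area = 141 / 671 ≈ 0.21 → 0.2 per hectare

density ≈ 0.2 tuatara per hectare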